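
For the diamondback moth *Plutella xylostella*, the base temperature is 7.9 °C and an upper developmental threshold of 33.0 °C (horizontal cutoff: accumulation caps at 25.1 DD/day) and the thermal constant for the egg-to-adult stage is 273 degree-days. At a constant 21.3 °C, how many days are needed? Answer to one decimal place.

20.4 days

Daily accumulation = 21.3 − 7.9 = 13.4 DD/day.
Duration = 273 / 13.4 = 20.373 ≈ 20.4 days.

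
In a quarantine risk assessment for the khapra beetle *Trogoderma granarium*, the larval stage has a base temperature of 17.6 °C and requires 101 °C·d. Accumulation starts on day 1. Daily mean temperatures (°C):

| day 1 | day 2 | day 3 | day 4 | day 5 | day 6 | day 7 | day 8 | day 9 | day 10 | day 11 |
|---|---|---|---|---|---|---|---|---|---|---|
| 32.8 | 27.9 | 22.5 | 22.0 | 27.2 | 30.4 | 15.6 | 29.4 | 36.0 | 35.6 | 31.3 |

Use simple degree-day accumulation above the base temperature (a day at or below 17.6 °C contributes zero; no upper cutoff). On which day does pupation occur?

Daily DD above 17.6 °C: 15.2, 10.3, 4.9, 4.4, 9.6, 12.8, 0.0, 11.8, 18.4, 18.0, 13.7.
Cumulative: 15.2, 25.5, 30.4, 34.8, 44.4, 57.2, 57.2, 69.0, 87.4, 105.4, 119.1.
The total first reaches 101 DD on day 10.

day 10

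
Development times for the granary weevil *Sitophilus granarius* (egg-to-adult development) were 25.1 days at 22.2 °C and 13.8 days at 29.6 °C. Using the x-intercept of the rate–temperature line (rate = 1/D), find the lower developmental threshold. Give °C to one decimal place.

Linear rate model ⇒ the product D·(T − T_b) is constant across temperatures.
25.1·(22.2 − T_b) = 13.8·(29.6 − T_b)
T_b = (25.1·22.2 − 13.8·29.6) / (25.1 − 13.8) = 148.74 / 11.3 = 13.163 °C ≈ 13.2 °C.

13.2 °C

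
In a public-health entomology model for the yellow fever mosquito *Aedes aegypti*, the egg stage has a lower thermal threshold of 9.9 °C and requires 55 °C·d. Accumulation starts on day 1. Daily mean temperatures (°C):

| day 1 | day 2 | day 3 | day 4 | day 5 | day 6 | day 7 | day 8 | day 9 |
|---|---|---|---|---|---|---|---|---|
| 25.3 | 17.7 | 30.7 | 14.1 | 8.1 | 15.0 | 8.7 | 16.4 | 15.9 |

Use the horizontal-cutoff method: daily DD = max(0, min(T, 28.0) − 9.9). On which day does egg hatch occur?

day 8

Daily DD above 9.9 °C (capped at 18.1): 15.4, 7.8, 18.1, 4.2, 0.0, 5.1, 0.0, 6.5, 6.0.
Cumulative: 15.4, 23.2, 41.3, 45.5, 45.5, 50.6, 50.6, 57.1, 63.1.
The total first reaches 55 DD on day 8.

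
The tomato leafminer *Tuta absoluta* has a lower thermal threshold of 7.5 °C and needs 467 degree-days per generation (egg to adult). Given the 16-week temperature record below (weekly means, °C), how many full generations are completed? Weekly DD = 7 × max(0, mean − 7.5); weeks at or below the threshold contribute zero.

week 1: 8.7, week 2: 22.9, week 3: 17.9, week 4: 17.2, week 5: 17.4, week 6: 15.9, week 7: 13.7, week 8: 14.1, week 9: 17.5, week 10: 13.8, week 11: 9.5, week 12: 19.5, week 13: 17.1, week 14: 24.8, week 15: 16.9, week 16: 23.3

Weekly DD (7 × max(0, T̄ − 7.5)): 8.4, 107.8, 72.8, 67.9, 69.3, 58.8, 43.4, 46.2, 70.0, 44.1, 14.0, 84.0, 67.2, 121.1, 65.8, 110.6.
Season total = 1051.4 DD.
Complete generations = ⌊1051.4 / 467⌋ = 2.

2 generations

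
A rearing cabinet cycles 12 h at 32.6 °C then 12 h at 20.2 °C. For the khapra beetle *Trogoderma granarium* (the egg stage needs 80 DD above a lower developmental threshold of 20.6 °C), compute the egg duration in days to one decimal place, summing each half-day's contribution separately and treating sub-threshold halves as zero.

13.3 days

Day half: max(0, 32.6 − 20.6) × 0.5 = 12.0 × 0.5 = 6.00 DD.
Night half: max(0, 20.2 − 20.6) × 0.5 = 0.0 × 0.5 = 0.00 DD.
Per 24 h: 6.00 DD/day.
Duration = 80 / 6.00 = 13.333 ≈ 13.3 days.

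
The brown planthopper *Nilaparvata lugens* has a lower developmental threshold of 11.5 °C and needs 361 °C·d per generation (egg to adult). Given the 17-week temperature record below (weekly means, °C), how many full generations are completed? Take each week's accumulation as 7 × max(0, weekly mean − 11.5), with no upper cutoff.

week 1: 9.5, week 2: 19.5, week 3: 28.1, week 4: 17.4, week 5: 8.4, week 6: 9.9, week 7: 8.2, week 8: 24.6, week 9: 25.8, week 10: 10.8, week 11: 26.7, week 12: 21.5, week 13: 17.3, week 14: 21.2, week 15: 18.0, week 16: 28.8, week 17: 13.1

2 generations

Weekly DD (7 × max(0, T̄ − 11.5)): 0.0, 56.0, 116.2, 41.3, 0.0, 0.0, 0.0, 91.7, 100.1, 0.0, 106.4, 70.0, 40.6, 67.9, 45.5, 121.1, 11.2.
Season total = 868.0 DD.
Complete generations = ⌊868.0 / 361⌋ = 2.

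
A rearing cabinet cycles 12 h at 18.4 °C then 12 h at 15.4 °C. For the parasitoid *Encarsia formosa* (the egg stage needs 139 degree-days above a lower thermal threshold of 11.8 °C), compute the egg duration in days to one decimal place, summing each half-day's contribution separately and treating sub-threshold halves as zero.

27.3 days

Day half: max(0, 18.4 − 11.8) × 0.5 = 6.6 × 0.5 = 3.30 DD.
Night half: max(0, 15.4 − 11.8) × 0.5 = 3.6 × 0.5 = 1.80 DD.
Per 24 h: 5.10 DD/day.
Duration = 139 / 5.10 = 27.255 ≈ 27.3 days.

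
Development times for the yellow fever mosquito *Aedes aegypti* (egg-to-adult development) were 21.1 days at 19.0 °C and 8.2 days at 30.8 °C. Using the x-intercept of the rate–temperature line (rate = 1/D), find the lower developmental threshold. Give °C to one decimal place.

11.5 °C

Linear rate model ⇒ the product D·(T − T_b) is constant across temperatures.
21.1·(19.0 − T_b) = 8.2·(30.8 − T_b)
T_b = (21.1·19.0 − 8.2·30.8) / (21.1 − 8.2) = 148.34 / 12.9 = 11.499 °C ≈ 11.5 °C.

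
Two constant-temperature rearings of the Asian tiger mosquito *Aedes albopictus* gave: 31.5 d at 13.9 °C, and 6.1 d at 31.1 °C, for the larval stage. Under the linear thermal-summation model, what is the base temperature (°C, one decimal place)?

9.8 °C

Linear rate model ⇒ the product D·(T − T_b) is constant across temperatures.
31.5·(13.9 − T_b) = 6.1·(31.1 − T_b)
T_b = (31.5·13.9 − 6.1·31.1) / (31.5 − 6.1) = 248.14 / 25.4 = 9.769 °C ≈ 9.8 °C.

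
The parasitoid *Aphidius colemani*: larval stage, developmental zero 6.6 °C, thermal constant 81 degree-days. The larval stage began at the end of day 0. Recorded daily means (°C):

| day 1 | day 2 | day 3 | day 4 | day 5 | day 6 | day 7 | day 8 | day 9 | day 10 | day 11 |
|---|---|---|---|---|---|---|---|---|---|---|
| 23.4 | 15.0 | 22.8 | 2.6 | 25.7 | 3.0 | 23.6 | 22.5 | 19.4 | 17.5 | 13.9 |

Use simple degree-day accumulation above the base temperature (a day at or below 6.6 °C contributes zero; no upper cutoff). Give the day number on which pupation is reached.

Daily DD above 6.6 °C: 16.8, 8.4, 16.2, 0.0, 19.1, 0.0, 17.0, 15.9, 12.8, 10.9, 7.3.
Cumulative: 16.8, 25.2, 41.4, 41.4, 60.5, 60.5, 77.5, 93.4, 106.2, 117.1, 124.4.
The total first reaches 81 DD on day 8.

day 8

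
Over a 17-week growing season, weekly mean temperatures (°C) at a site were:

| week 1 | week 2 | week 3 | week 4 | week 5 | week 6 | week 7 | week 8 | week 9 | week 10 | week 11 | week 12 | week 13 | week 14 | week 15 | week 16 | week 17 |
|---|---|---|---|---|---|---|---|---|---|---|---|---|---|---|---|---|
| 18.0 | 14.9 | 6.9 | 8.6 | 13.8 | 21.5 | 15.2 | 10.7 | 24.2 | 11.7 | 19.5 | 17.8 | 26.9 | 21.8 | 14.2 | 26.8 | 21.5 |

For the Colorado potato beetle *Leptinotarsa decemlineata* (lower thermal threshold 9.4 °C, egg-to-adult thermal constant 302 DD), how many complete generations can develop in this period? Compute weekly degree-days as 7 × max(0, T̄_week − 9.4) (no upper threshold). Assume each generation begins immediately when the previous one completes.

Weekly DD (7 × max(0, T̄ − 9.4)): 60.2, 38.5, 0.0, 0.0, 30.8, 84.7, 40.6, 9.1, 103.6, 16.1, 70.7, 58.8, 122.5, 86.8, 33.6, 121.8, 84.7.
Season total = 962.5 DD.
Complete generations = ⌊962.5 / 302⌋ = 3.

3 generations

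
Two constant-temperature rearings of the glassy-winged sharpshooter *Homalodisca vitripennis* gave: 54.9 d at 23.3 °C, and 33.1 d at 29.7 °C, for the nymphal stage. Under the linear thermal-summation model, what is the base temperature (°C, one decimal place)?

13.6 °C

Linear rate model ⇒ the product D·(T − T_b) is constant across temperatures.
54.9·(23.3 − T_b) = 33.1·(29.7 − T_b)
T_b = (54.9·23.3 − 33.1·29.7) / (54.9 − 33.1) = 296.10 / 21.8 = 13.583 °C ≈ 13.6 °C.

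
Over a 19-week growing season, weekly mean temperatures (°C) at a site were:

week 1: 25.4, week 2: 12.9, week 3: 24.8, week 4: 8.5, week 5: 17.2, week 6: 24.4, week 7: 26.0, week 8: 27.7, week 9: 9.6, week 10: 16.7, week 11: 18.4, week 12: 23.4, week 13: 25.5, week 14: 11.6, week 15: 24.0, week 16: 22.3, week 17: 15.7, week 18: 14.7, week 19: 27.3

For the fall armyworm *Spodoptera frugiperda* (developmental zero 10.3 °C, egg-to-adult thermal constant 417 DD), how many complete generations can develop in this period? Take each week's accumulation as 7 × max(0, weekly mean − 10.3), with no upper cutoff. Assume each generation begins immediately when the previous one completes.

Weekly DD (7 × max(0, T̄ − 10.3)): 105.7, 18.2, 101.5, 0.0, 48.3, 98.7, 109.9, 121.8, 0.0, 44.8, 56.7, 91.7, 106.4, 9.1, 95.9, 84.0, 37.8, 30.8, 119.0.
Season total = 1280.3 DD.
Complete generations = ⌊1280.3 / 417⌋ = 3.

3 generations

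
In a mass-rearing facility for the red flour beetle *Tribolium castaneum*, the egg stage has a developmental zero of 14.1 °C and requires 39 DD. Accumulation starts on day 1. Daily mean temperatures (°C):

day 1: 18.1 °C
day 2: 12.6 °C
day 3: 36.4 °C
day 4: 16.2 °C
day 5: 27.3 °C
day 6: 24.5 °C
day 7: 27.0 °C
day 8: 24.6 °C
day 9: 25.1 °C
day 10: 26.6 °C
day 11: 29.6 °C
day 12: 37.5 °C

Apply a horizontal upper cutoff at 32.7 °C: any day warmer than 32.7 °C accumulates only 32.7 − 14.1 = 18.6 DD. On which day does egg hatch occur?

Daily DD above 14.1 °C (capped at 18.6): 4.0, 0.0, 18.6, 2.1, 13.2, 10.4, 12.9, 10.5, 11.0, 12.5, 15.5, 18.6.
Cumulative: 4.0, 4.0, 22.6, 24.7, 37.9, 48.3, 61.2, 71.7, 82.7, 95.2, 110.7, 129.3.
The total first reaches 39 DD on day 6.

day 6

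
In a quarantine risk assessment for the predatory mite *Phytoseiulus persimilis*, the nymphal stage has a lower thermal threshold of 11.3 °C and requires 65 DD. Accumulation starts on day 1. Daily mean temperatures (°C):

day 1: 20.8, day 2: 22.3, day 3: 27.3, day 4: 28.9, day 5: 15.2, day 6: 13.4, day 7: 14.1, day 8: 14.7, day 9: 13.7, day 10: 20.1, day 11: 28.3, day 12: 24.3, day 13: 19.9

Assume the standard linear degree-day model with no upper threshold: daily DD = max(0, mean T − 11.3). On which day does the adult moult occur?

day 8

Daily DD above 11.3 °C: 9.5, 11.0, 16.0, 17.6, 3.9, 2.1, 2.8, 3.4, 2.4, 8.8, 17.0, 13.0, 8.6.
Cumulative: 9.5, 20.5, 36.5, 54.1, 58.0, 60.1, 62.9, 66.3, 68.7, 77.5, 94.5, 107.5, 116.1.
The total first reaches 65 DD on day 8.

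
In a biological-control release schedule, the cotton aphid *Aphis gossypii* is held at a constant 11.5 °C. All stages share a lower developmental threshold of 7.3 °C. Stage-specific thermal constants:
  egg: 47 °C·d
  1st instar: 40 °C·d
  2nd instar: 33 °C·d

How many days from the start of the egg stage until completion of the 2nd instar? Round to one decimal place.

28.6 days

Daily accumulation at 11.5 °C = 11.5 − 7.3 = 4.2 DD/day.
Total K = 47 + 40 + 33 = 120 DD.
Total duration = 120 / 4.2 = 28.571 ≈ 28.6 days.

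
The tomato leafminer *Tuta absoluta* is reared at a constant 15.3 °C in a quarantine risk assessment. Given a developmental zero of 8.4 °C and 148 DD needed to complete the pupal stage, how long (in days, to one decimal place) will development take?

21.4 days

Daily accumulation = 15.3 − 8.4 = 6.9 DD/day.
Duration = 148 / 6.9 = 21.449 ≈ 21.4 days.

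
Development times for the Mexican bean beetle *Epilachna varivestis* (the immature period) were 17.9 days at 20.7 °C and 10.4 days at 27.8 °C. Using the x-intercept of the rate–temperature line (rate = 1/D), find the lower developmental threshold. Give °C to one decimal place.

Linear rate model ⇒ the product D·(T − T_b) is constant across temperatures.
17.9·(20.7 − T_b) = 10.4·(27.8 − T_b)
T_b = (17.9·20.7 − 10.4·27.8) / (17.9 − 10.4) = 81.41 / 7.5 = 10.855 °C ≈ 10.9 °C.

10.9 °C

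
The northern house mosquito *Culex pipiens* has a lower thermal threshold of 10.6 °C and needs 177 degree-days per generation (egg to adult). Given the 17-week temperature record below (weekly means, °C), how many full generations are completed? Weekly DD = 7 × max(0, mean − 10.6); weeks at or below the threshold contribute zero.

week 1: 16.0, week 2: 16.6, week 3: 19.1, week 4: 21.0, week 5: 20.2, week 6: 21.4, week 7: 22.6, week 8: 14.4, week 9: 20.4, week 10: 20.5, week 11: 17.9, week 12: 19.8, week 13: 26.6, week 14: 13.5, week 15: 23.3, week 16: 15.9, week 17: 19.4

Weekly DD (7 × max(0, T̄ − 10.6)): 37.8, 42.0, 59.5, 72.8, 67.2, 75.6, 84.0, 26.6, 68.6, 69.3, 51.1, 64.4, 112.0, 20.3, 88.9, 37.1, 61.6.
Season total = 1038.8 DD.
Complete generations = ⌊1038.8 / 177⌋ = 5.

5 generations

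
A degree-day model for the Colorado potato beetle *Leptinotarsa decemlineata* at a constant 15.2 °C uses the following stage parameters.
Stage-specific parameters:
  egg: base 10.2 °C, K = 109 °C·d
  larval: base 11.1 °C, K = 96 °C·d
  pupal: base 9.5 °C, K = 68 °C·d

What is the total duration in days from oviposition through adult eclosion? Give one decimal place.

57.1 days

egg: 109 / (15.2 − 10.2) = 109 / 5.0 = 21.800 d.
larval: 96 / (15.2 − 11.1) = 96 / 4.1 = 23.415 d.
pupal: 68 / (15.2 − 9.5) = 68 / 5.7 = 11.930 d.
Sum = 57.144 ≈ 57.1 days.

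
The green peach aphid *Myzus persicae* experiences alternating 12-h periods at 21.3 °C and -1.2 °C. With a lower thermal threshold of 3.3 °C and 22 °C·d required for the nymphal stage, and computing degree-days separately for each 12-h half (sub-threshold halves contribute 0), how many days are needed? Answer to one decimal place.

Day half: max(0, 21.3 − 3.3) × 0.5 = 18.0 × 0.5 = 9.00 DD.
Night half: max(0, -1.2 − 3.3) × 0.5 = 0.0 × 0.5 = 0.00 DD.
Per 24 h: 9.00 DD/day.
Duration = 22 / 9.00 = 2.444 ≈ 2.4 days.

2.4 days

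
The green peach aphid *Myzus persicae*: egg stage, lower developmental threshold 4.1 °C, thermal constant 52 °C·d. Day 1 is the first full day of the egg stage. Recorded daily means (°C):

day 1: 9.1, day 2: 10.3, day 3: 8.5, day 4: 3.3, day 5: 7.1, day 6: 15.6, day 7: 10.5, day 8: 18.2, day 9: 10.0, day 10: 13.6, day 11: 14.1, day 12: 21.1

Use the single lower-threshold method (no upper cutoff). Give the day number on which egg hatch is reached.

day 9

Daily DD above 4.1 °C: 5.0, 6.2, 4.4, 0.0, 3.0, 11.5, 6.4, 14.1, 5.9, 9.5, 10.0, 17.0.
Cumulative: 5.0, 11.2, 15.6, 15.6, 18.6, 30.1, 36.5, 50.6, 56.5, 66.0, 76.0, 93.0.
The total first reaches 52 DD on day 9.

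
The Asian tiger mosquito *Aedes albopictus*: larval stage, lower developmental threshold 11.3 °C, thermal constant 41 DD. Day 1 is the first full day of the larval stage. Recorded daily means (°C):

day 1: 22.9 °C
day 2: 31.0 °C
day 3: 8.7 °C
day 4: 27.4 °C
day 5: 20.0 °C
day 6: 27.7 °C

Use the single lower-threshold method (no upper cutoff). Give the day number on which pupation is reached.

day 4

Daily DD above 11.3 °C: 11.6, 19.7, 0.0, 16.1, 8.7, 16.4.
Cumulative: 11.6, 31.3, 31.3, 47.4, 56.1, 72.5.
The total first reaches 41 DD on day 4.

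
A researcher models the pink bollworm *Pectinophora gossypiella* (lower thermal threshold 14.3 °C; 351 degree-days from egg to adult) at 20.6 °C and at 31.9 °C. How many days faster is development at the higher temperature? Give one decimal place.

At 20.6 °C: 351 / (20.6 − 14.3) = 351 / 6.3 = 55.714 d.
At 31.9 °C: 351 / (31.9 − 14.3) = 351 / 17.6 = 19.943 d.
Difference = |55.714 − 19.943| = 35.771 ≈ 35.8 days.

35.8 days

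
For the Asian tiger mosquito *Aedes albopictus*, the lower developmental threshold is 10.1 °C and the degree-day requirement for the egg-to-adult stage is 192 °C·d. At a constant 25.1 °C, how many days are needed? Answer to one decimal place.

Daily accumulation = 25.1 − 10.1 = 15.0 DD/day.
Duration = 192 / 15.0 = 12.800 ≈ 12.8 days.

12.8 days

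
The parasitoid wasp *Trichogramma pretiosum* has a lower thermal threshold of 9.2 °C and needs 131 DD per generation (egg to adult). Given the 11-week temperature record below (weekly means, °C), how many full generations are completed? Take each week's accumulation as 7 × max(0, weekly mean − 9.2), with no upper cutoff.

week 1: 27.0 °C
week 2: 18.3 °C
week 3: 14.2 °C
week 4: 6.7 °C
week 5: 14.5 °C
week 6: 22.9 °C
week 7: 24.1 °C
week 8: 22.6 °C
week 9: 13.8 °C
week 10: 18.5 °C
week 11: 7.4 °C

4 generations

Weekly DD (7 × max(0, T̄ − 9.2)): 124.6, 63.7, 35.0, 0.0, 37.1, 95.9, 104.3, 93.8, 32.2, 65.1, 0.0.
Season total = 651.7 DD.
Complete generations = ⌊651.7 / 131⌋ = 4.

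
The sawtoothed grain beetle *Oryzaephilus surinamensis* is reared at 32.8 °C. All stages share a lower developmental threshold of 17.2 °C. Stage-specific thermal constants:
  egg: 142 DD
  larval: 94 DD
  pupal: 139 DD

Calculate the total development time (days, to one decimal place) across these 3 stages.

Daily accumulation at 32.8 °C = 32.8 − 17.2 = 15.6 DD/day.
Total K = 142 + 94 + 139 = 375 DD.
Total duration = 375 / 15.6 = 24.038 ≈ 24.0 days.

24.0 days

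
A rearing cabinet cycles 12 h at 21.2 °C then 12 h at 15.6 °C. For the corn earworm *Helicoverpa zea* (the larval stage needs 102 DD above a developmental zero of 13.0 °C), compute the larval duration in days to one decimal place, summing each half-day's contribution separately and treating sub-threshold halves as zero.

Day half: max(0, 21.2 − 13.0) × 0.5 = 8.2 × 0.5 = 4.10 DD.
Night half: max(0, 15.6 − 13.0) × 0.5 = 2.6 × 0.5 = 1.30 DD.
Per 24 h: 5.40 DD/day.
Duration = 102 / 5.40 = 18.889 ≈ 18.9 days.

18.9 days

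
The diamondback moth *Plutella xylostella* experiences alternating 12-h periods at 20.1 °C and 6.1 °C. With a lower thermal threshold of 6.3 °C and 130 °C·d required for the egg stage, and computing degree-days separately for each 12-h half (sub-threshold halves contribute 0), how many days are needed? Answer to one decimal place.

Day half: max(0, 20.1 − 6.3) × 0.5 = 13.8 × 0.5 = 6.90 DD.
Night half: max(0, 6.1 − 6.3) × 0.5 = 0.0 × 0.5 = 0.00 DD.
Per 24 h: 6.90 DD/day.
Duration = 130 / 6.90 = 18.841 ≈ 18.8 days.

18.8 days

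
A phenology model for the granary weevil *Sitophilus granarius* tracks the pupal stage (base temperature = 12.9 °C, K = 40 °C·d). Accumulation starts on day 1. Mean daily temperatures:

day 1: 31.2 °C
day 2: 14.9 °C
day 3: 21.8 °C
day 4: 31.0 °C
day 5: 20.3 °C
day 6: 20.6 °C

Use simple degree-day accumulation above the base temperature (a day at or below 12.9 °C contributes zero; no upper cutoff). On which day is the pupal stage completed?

day 4

Daily DD above 12.9 °C: 18.3, 2.0, 8.9, 18.1, 7.4, 7.7.
Cumulative: 18.3, 20.3, 29.2, 47.3, 54.7, 62.4.
The total first reaches 40 DD on day 4.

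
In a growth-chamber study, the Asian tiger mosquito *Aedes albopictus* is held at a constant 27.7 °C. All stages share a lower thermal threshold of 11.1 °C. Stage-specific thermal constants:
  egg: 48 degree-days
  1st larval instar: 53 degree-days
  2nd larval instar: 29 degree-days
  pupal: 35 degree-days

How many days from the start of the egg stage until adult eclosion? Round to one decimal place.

9.9 days

Daily accumulation at 27.7 °C = 27.7 − 11.1 = 16.6 DD/day.
Total K = 48 + 53 + 29 + 35 = 165 DD.
Total duration = 165 / 16.6 = 9.940 ≈ 9.9 days.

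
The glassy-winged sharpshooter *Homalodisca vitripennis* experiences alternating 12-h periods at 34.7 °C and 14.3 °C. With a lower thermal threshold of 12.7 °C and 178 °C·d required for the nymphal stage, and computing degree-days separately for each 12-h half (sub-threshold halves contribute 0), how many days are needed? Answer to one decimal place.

Day half: max(0, 34.7 − 12.7) × 0.5 = 22.0 × 0.5 = 11.00 DD.
Night half: max(0, 14.3 − 12.7) × 0.5 = 1.6 × 0.5 = 0.80 DD.
Per 24 h: 11.80 DD/day.
Duration = 178 / 11.80 = 15.085 ≈ 15.1 days.

15.1 days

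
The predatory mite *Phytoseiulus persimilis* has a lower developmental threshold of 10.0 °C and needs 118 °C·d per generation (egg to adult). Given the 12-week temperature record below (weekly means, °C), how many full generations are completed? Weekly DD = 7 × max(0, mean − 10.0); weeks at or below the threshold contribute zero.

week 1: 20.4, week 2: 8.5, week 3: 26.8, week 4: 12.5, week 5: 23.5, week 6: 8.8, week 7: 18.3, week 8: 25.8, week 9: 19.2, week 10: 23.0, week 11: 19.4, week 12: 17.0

6 generations

Weekly DD (7 × max(0, T̄ − 10.0)): 72.8, 0.0, 117.6, 17.5, 94.5, 0.0, 58.1, 110.6, 64.4, 91.0, 65.8, 49.0.
Season total = 741.3 DD.
Complete generations = ⌊741.3 / 118⌋ = 6.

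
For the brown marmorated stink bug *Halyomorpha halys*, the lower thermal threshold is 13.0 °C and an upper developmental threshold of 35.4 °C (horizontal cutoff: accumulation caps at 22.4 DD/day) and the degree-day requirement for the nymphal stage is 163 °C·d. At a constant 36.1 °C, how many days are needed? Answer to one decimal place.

Temperature 36.1 °C exceeds the upper threshold, so daily accumulation caps at 35.4 − 13.0 = 22.4 DD/day.
Duration = 163 / 22.4 = 7.277 ≈ 7.3 days.

7.3 days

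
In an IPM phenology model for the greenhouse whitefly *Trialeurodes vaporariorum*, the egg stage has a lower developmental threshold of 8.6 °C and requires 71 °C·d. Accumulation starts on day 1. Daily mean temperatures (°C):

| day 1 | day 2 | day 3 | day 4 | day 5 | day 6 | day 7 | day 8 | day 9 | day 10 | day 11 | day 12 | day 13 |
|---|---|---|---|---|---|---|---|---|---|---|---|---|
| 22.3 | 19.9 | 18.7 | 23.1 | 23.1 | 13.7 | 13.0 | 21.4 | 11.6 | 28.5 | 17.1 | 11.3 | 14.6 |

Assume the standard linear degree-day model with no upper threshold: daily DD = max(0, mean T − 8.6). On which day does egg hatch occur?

day 7

Daily DD above 8.6 °C: 13.7, 11.3, 10.1, 14.5, 14.5, 5.1, 4.4, 12.8, 3.0, 19.9, 8.5, 2.7, 6.0.
Cumulative: 13.7, 25.0, 35.1, 49.6, 64.1, 69.2, 73.6, 86.4, 89.4, 109.3, 117.8, 120.5, 126.5.
The total first reaches 71 DD on day 7.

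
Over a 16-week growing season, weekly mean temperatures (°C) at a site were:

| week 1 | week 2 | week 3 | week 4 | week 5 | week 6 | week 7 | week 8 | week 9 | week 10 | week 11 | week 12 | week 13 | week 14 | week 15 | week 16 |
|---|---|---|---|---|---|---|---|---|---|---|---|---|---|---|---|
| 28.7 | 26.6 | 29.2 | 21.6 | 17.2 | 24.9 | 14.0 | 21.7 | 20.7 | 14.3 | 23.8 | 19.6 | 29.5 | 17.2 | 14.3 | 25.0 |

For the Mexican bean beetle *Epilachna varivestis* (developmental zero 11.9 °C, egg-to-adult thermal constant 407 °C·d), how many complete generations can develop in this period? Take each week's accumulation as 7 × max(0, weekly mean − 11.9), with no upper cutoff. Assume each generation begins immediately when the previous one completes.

2 generations

Weekly DD (7 × max(0, T̄ − 11.9)): 117.6, 102.9, 121.1, 67.9, 37.1, 91.0, 14.7, 68.6, 61.6, 16.8, 83.3, 53.9, 123.2, 37.1, 16.8, 91.7.
Season total = 1105.3 DD.
Complete generations = ⌊1105.3 / 407⌋ = 2.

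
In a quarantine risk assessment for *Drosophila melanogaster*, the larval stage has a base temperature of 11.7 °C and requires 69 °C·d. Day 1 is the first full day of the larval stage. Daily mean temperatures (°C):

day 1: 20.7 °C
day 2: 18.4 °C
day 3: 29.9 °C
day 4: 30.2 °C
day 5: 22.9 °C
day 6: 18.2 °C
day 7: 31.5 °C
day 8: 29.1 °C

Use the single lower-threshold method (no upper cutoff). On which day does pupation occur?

Daily DD above 11.7 °C: 9.0, 6.7, 18.2, 18.5, 11.2, 6.5, 19.8, 17.4.
Cumulative: 9.0, 15.7, 33.9, 52.4, 63.6, 70.1, 89.9, 107.3.
The total first reaches 69 DD on day 6.

day 6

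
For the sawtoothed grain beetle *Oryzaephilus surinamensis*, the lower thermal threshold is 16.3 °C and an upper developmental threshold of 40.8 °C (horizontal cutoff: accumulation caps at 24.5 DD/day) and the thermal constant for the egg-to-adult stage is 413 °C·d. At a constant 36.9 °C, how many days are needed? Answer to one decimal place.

Daily accumulation = 36.9 − 16.3 = 20.6 DD/day.
Duration = 413 / 20.6 = 20.049 ≈ 20.0 days.

20.0 days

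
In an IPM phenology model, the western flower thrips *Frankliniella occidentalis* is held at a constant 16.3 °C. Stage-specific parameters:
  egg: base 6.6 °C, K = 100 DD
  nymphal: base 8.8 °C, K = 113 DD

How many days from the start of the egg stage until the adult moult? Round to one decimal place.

25.4 days

egg: 100 / (16.3 − 6.6) = 100 / 9.7 = 10.309 d.
nymphal: 113 / (16.3 − 8.8) = 113 / 7.5 = 15.067 d.
Sum = 25.376 ≈ 25.4 days.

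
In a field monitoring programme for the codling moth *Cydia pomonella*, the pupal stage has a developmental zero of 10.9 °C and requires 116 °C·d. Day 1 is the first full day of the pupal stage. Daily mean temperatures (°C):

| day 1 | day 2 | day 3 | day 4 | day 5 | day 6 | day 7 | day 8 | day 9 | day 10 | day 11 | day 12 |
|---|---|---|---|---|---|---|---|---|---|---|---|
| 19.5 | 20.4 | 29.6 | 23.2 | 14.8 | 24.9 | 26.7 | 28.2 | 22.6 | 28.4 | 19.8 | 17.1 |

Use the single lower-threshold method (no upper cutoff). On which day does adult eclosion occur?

day 10

Daily DD above 10.9 °C: 8.6, 9.5, 18.7, 12.3, 3.9, 14.0, 15.8, 17.3, 11.7, 17.5, 8.9, 6.2.
Cumulative: 8.6, 18.1, 36.8, 49.1, 53.0, 67.0, 82.8, 100.1, 111.8, 129.3, 138.2, 144.4.
The total first reaches 116 DD on day 10.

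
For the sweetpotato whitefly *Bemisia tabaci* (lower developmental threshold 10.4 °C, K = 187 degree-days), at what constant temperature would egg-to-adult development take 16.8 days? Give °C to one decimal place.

Required daily accumulation = 187 / 16.8 = 11.131 DD/day.
T = T_base + 11.131 = 10.4 + 11.131 = 21.531 ≈ 21.5 °C.

21.5 °C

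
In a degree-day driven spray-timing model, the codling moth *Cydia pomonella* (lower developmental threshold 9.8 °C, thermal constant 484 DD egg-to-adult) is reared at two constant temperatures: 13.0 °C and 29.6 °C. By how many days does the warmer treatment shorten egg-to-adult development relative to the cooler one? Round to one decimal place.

126.8 days

At 13.0 °C: 484 / (13.0 − 9.8) = 484 / 3.2 = 151.250 d.
At 29.6 °C: 484 / (29.6 − 9.8) = 484 / 19.8 = 24.444 d.
Difference = |151.250 − 24.444| = 126.806 ≈ 126.8 days.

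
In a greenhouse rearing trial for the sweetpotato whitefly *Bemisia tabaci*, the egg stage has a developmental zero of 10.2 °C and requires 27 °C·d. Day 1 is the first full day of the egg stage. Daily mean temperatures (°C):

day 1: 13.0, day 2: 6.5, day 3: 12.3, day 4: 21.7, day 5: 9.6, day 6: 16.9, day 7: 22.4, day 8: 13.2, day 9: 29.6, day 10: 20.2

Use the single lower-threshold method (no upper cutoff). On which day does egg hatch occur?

day 7

Daily DD above 10.2 °C: 2.8, 0.0, 2.1, 11.5, 0.0, 6.7, 12.2, 3.0, 19.4, 10.0.
Cumulative: 2.8, 2.8, 4.9, 16.4, 16.4, 23.1, 35.3, 38.3, 57.7, 67.7.
The total first reaches 27 DD on day 7.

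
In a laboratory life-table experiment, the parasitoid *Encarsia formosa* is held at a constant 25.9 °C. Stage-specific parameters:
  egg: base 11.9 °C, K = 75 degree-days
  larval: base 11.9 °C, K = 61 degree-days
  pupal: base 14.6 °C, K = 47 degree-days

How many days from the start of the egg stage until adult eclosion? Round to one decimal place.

egg: 75 / (25.9 − 11.9) = 75 / 14.0 = 5.357 d.
larval: 61 / (25.9 − 11.9) = 61 / 14.0 = 4.357 d.
pupal: 47 / (25.9 − 14.6) = 47 / 11.3 = 4.159 d.
Sum = 13.874 ≈ 13.9 days.

13.9 days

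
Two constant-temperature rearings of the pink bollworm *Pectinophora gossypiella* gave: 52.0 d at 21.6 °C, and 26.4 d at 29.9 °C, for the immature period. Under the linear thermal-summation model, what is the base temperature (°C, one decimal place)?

13.0 °C

Equal thermal constants: D₁(T₁ − T_b) = D₂(T₂ − T_b).
52.0·(21.6 − T_b) = 26.4·(29.9 − T_b)
T_b = (52.0·21.6 − 26.4·29.9) / (52.0 − 26.4) = 333.84 / 25.6 = 13.041 °C ≈ 13.0 °C.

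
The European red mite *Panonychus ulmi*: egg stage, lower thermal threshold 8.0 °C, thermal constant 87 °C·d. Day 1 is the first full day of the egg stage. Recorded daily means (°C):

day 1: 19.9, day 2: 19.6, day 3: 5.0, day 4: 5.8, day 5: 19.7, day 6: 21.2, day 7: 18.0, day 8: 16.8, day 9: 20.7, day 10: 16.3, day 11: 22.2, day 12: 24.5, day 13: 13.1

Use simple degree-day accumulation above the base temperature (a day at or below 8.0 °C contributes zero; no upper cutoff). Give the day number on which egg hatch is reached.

Daily DD above 8.0 °C: 11.9, 11.6, 0.0, 0.0, 11.7, 13.2, 10.0, 8.8, 12.7, 8.3, 14.2, 16.5, 5.1.
Cumulative: 11.9, 23.5, 23.5, 23.5, 35.2, 48.4, 58.4, 67.2, 79.9, 88.2, 102.4, 118.9, 124.0.
The total first reaches 87 DD on day 10.

day 10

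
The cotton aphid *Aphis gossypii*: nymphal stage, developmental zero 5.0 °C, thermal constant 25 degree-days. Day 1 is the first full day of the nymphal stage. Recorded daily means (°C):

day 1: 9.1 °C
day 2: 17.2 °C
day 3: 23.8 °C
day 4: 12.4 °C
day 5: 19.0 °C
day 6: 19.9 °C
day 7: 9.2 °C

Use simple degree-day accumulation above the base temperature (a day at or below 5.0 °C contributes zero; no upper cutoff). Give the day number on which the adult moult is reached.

Daily DD above 5.0 °C: 4.1, 12.2, 18.8, 7.4, 14.0, 14.9, 4.2.
Cumulative: 4.1, 16.3, 35.1, 42.5, 56.5, 71.4, 75.6.
The total first reaches 25 DD on day 3.

day 3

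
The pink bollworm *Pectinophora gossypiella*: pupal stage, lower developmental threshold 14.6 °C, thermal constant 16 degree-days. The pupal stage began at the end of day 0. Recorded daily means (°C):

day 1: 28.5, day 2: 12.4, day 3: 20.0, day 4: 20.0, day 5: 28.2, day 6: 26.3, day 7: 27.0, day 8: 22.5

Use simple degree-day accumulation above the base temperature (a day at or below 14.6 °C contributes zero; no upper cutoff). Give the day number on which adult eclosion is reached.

Daily DD above 14.6 °C: 13.9, 0.0, 5.4, 5.4, 13.6, 11.7, 12.4, 7.9.
Cumulative: 13.9, 13.9, 19.3, 24.7, 38.3, 50.0, 62.4, 70.3.
The total first reaches 16 DD on day 3.

day 3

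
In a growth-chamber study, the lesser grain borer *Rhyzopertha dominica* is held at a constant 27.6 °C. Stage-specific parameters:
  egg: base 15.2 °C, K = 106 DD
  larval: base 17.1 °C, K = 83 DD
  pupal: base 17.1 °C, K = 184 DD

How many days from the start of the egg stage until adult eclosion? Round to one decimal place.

egg: 106 / (27.6 − 15.2) = 106 / 12.4 = 8.548 d.
larval: 83 / (27.6 − 17.1) = 83 / 10.5 = 7.905 d.
pupal: 184 / (27.6 − 17.1) = 184 / 10.5 = 17.524 d.
Sum = 33.977 ≈ 34.0 days.

34.0 days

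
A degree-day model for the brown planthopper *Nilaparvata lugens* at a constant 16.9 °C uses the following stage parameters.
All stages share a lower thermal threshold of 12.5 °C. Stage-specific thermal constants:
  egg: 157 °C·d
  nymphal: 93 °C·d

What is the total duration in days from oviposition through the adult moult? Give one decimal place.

Daily accumulation at 16.9 °C = 16.9 − 12.5 = 4.4 DD/day.
Total K = 157 + 93 = 250 DD.
Total duration = 250 / 4.4 = 56.818 ≈ 56.8 days.

56.8 days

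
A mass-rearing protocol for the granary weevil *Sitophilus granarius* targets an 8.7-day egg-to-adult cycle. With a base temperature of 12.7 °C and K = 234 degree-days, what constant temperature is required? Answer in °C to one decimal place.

39.6 °C

Required daily accumulation = 234 / 8.7 = 26.897 DD/day.
T = T_base + 26.897 = 12.7 + 26.897 = 39.597 ≈ 39.6 °C.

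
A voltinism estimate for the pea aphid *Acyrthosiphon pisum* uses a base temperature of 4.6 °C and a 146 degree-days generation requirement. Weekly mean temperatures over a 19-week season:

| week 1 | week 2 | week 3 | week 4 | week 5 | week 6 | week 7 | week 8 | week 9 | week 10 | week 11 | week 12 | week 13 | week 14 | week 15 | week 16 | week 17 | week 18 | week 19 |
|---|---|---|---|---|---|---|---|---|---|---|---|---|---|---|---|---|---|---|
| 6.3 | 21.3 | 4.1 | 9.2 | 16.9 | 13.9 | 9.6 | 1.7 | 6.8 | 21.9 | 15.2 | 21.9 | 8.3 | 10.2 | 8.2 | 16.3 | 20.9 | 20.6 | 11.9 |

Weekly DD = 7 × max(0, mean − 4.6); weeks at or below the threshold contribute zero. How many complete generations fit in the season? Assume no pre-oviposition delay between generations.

Weekly DD (7 × max(0, T̄ − 4.6)): 11.9, 116.9, 0.0, 32.2, 86.1, 65.1, 35.0, 0.0, 15.4, 121.1, 74.2, 121.1, 25.9, 39.2, 25.2, 81.9, 114.1, 112.0, 51.1.
Season total = 1128.4 DD.
Complete generations = ⌊1128.4 / 146⌋ = 7.

7 generations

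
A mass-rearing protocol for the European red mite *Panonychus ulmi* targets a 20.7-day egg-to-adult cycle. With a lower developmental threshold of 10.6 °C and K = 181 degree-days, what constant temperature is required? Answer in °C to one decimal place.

19.3 °C

Required daily accumulation = 181 / 20.7 = 8.744 DD/day.
T = T_base + 8.744 = 10.6 + 8.744 = 19.344 ≈ 19.3 °C.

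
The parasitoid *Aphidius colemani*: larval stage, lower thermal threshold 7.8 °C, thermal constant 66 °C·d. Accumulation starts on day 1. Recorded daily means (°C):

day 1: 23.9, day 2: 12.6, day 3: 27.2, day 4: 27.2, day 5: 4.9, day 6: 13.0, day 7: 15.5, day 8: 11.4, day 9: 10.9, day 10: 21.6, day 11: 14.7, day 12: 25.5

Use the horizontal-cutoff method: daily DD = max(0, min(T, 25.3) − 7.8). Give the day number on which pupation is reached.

day 7

Daily DD above 7.8 °C (capped at 17.5): 16.1, 4.8, 17.5, 17.5, 0.0, 5.2, 7.7, 3.6, 3.1, 13.8, 6.9, 17.5.
Cumulative: 16.1, 20.9, 38.4, 55.9, 55.9, 61.1, 68.8, 72.4, 75.5, 89.3, 96.2, 113.7.
The total first reaches 66 DD on day 7.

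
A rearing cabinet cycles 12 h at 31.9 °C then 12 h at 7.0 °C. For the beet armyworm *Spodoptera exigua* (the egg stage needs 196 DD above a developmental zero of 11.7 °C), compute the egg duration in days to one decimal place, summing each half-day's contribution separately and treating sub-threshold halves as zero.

19.4 days

Day half: max(0, 31.9 − 11.7) × 0.5 = 20.2 × 0.5 = 10.10 DD.
Night half: max(0, 7.0 − 11.7) × 0.5 = 0.0 × 0.5 = 0.00 DD.
Per 24 h: 10.10 DD/day.
Duration = 196 / 10.10 = 19.406 ≈ 19.4 days.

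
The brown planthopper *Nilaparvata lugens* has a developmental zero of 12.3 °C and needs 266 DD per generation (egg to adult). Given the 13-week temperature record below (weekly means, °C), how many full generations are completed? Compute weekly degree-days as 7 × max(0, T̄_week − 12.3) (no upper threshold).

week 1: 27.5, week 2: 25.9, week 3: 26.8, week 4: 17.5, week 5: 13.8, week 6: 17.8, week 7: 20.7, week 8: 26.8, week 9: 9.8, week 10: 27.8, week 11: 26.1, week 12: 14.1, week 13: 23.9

3 generations

Weekly DD (7 × max(0, T̄ − 12.3)): 106.4, 95.2, 101.5, 36.4, 10.5, 38.5, 58.8, 101.5, 0.0, 108.5, 96.6, 12.6, 81.2.
Season total = 847.7 DD.
Complete generations = ⌊847.7 / 266⌋ = 3.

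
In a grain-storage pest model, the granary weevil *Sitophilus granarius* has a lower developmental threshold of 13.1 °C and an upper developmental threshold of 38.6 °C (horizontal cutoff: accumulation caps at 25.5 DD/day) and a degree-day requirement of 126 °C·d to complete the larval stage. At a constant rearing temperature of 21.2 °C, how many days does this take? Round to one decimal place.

15.6 days

Daily accumulation = 21.2 − 13.1 = 8.1 DD/day.
Duration = 126 / 8.1 = 15.556 ≈ 15.6 days.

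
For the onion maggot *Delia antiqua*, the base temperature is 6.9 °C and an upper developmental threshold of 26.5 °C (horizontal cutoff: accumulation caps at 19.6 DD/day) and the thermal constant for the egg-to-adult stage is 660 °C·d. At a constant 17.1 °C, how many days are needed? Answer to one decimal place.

Daily accumulation = 17.1 − 6.9 = 10.2 DD/day.
Duration = 660 / 10.2 = 64.706 ≈ 64.7 days.

64.7 days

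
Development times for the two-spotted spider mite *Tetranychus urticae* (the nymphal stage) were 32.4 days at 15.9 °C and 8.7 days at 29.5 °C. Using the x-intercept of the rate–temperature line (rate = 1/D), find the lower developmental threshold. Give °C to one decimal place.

10.9 °C

Equal thermal constants: D₁(T₁ − T_b) = D₂(T₂ − T_b).
32.4·(15.9 − T_b) = 8.7·(29.5 − T_b)
T_b = (32.4·15.9 − 8.7·29.5) / (32.4 − 8.7) = 258.51 / 23.7 = 10.908 °C ≈ 10.9 °C.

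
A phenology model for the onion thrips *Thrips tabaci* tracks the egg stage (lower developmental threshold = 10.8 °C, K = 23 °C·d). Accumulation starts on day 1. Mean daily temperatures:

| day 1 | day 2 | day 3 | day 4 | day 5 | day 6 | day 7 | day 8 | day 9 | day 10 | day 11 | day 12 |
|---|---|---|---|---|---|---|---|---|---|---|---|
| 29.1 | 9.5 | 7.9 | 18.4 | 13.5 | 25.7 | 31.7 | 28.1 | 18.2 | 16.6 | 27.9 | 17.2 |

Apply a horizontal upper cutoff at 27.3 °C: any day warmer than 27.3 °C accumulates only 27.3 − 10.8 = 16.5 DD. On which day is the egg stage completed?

day 4

Daily DD above 10.8 °C (capped at 16.5): 16.5, 0.0, 0.0, 7.6, 2.7, 14.9, 16.5, 16.5, 7.4, 5.8, 16.5, 6.4.
Cumulative: 16.5, 16.5, 16.5, 24.1, 26.8, 41.7, 58.2, 74.7, 82.1, 87.9, 104.4, 110.8.
The total first reaches 23 DD on day 4.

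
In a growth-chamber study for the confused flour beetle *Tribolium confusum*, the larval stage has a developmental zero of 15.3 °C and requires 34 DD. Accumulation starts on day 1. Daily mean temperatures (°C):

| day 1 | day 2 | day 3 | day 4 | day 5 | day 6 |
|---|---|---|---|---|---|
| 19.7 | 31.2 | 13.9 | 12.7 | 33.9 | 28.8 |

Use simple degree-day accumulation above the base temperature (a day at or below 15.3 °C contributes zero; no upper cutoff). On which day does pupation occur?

Daily DD above 15.3 °C: 4.4, 15.9, 0.0, 0.0, 18.6, 13.5.
Cumulative: 4.4, 20.3, 20.3, 20.3, 38.9, 52.4.
The total first reaches 34 DD on day 5.

day 5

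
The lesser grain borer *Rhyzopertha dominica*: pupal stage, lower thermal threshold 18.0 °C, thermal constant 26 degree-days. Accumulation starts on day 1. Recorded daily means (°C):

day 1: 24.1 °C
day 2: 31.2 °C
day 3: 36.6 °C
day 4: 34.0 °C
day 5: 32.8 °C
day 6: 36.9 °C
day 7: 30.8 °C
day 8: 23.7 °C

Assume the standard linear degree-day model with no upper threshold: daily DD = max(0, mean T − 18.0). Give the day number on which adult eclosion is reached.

day 3

Daily DD above 18.0 °C: 6.1, 13.2, 18.6, 16.0, 14.8, 18.9, 12.8, 5.7.
Cumulative: 6.1, 19.3, 37.9, 53.9, 68.7, 87.6, 100.4, 106.1.
The total first reaches 26 DD on day 3.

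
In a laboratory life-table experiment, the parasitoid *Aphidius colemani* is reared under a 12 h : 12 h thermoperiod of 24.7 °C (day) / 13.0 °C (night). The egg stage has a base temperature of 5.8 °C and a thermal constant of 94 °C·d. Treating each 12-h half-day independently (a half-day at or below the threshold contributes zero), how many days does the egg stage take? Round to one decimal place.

7.2 days

Day half: max(0, 24.7 − 5.8) × 0.5 = 18.9 × 0.5 = 9.45 DD.
Night half: max(0, 13.0 − 5.8) × 0.5 = 7.2 × 0.5 = 3.60 DD.
Per 24 h: 13.05 DD/day.
Duration = 94 / 13.05 = 7.203 ≈ 7.2 days.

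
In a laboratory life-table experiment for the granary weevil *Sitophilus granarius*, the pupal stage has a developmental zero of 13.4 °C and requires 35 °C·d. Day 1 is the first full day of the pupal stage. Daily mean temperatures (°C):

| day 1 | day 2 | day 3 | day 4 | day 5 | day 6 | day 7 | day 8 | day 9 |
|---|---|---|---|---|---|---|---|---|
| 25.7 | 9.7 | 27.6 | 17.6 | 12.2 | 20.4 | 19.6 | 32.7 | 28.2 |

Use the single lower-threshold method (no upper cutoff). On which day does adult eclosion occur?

day 6

Daily DD above 13.4 °C: 12.3, 0.0, 14.2, 4.2, 0.0, 7.0, 6.2, 19.3, 14.8.
Cumulative: 12.3, 12.3, 26.5, 30.7, 30.7, 37.7, 43.9, 63.2, 78.0.
The total first reaches 35 DD on day 6.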